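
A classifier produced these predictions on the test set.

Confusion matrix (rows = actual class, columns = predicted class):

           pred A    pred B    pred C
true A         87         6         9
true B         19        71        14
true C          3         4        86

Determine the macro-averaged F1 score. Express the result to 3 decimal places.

0.815

Per-class F1 score (2·TP/(2·TP+FP+FN)):
  A: TP=87, FP=19+3=22, FN=6+9=15 → 174/211 = 0.8246
  B: TP=71, FP=6+4=10, FN=19+14=33 → 142/185 = 0.7676
  C: TP=86, FP=9+14=23, FN=3+4=7 → 172/202 = 0.8515
Macro-F1 score = mean = (0.8246 + 0.7676 + 0.8515) / 3 = 0.815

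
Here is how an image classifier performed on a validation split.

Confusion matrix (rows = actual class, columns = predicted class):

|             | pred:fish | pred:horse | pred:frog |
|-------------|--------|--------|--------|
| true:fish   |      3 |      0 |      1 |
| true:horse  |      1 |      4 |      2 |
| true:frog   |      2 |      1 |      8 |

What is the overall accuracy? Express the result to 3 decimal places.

Accuracy = trace / total = (3+4+8=15) / 22 = 15/22 = 0.682

0.682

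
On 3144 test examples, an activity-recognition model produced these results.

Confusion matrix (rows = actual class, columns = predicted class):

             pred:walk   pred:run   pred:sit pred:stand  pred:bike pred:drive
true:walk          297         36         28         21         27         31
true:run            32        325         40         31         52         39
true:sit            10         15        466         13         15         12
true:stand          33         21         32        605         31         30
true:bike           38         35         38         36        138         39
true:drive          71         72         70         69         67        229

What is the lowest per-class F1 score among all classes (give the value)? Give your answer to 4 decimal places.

Per-class F1 score (2·TP/(2·TP+FP+FN)):
  walk: TP=297, FP=32+10+33+38+71=184, FN=36+28+21+27+31=143 → 594/921 = 0.64495
  run: TP=325, FP=36+15+21+35+72=179, FN=32+40+31+52+39=194 → 650/1023 = 0.63539
  sit: TP=466, FP=28+40+32+38+70=208, FN=10+15+13+15+12=65 → 932/1205 = 0.77344
  stand: TP=605, FP=21+31+13+36+69=170, FN=33+21+32+31+30=147 → 1210/1527 = 0.79240
  bike: TP=138, FP=27+52+15+31+67=192, FN=38+35+38+36+39=186 → 276/654 = 0.42202
  drive: TP=229, FP=31+39+12+30+39=151, FN=71+72+70+69+67=349 → 458/958 = 0.47808
Lowest is class 'bike' with F1 score = 0.4220.

0.4220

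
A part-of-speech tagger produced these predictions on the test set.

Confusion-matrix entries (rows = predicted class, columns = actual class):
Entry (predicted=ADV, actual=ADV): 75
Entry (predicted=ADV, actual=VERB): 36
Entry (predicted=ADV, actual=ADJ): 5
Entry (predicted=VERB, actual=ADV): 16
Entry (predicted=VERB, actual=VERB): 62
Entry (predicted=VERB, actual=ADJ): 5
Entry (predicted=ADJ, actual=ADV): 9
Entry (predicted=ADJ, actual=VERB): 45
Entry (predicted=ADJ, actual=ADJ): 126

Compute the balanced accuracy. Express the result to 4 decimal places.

Balanced accuracy = mean of per-class recall.
  ADV: recall = 75/100 = 0.75000
  VERB: recall = 62/143 = 0.43357
  ADJ: recall = 126/136 = 0.92647
Mean = (0.75000 + 0.43357 + 0.92647) / 3 = 0.7033

0.7033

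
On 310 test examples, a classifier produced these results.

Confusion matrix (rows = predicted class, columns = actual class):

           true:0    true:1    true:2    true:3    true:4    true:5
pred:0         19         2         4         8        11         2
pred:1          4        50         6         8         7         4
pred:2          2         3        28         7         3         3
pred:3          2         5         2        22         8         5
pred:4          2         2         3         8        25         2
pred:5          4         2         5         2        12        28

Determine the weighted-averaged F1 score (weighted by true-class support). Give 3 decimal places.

0.547

Per-class F1 score (2·TP/(2·TP+FP+FN)):
  0: TP=19, FP=2+4+8+11+2=27, FN=4+2+2+2+4=14 → 38/79 = 0.4810
  1: TP=50, FP=4+6+8+7+4=29, FN=2+3+5+2+2=14 → 100/143 = 0.6993
  2: TP=28, FP=2+3+7+3+3=18, FN=4+6+2+3+5=20 → 56/94 = 0.5957
  3: TP=22, FP=2+5+2+8+5=22, FN=8+8+7+8+2=33 → 44/99 = 0.4444
  4: TP=25, FP=2+2+3+8+2=17, FN=11+7+3+8+12=41 → 50/108 = 0.4630
  5: TP=28, FP=4+2+5+2+12=25, FN=2+4+3+5+2=16 → 56/97 = 0.5773
Weighted-F1 score = Σ (supportᵢ/N)·F1 scoreᵢ with N=310: (33/310)·0.4810 + (64/310)·0.6993 + (48/310)·0.5957 + (55/310)·0.4444 + (66/310)·0.4630 + (44/310)·0.5773 = 0.547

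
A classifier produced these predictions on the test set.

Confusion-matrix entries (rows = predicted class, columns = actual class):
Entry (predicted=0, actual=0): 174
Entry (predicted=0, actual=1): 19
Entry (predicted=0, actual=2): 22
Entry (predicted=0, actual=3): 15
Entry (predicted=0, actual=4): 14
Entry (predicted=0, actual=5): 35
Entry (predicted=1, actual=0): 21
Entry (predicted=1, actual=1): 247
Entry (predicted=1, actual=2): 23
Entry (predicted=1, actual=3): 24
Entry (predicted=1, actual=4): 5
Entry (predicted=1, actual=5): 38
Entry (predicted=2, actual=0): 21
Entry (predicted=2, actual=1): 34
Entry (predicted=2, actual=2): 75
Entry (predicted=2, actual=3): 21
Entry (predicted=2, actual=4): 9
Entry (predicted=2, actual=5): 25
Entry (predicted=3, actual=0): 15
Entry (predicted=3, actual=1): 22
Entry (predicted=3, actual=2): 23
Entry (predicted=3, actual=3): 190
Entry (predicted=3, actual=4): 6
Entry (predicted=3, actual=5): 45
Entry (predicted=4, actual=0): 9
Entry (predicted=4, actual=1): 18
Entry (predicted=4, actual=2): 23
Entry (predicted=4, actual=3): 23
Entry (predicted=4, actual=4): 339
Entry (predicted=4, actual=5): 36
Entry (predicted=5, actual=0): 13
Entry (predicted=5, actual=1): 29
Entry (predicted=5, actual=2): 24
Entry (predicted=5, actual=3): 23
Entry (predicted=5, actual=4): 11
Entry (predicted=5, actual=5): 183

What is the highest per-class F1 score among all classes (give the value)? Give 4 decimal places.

0.8149

Per-class F1 score (2·TP/(2·TP+FP+FN)):
  0: TP=174, FP=19+22+15+14+35=105, FN=21+21+15+9+13=79 → 348/532 = 0.65414
  1: TP=247, FP=21+23+24+5+38=111, FN=19+34+22+18+29=122 → 494/727 = 0.67950
  2: TP=75, FP=21+34+21+9+25=110, FN=22+23+23+23+24=115 → 150/375 = 0.40000
  3: TP=190, FP=15+22+23+6+45=111, FN=15+24+21+23+23=106 → 380/597 = 0.63652
  4: TP=339, FP=9+18+23+23+36=109, FN=14+5+9+6+11=45 → 678/832 = 0.81490
  5: TP=183, FP=13+29+24+23+11=100, FN=35+38+25+45+36=179 → 366/645 = 0.56744
Highest is class '4' with F1 score = 0.8149.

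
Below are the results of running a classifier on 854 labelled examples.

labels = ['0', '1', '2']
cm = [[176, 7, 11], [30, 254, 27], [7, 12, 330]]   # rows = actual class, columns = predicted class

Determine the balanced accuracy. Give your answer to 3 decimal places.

0.890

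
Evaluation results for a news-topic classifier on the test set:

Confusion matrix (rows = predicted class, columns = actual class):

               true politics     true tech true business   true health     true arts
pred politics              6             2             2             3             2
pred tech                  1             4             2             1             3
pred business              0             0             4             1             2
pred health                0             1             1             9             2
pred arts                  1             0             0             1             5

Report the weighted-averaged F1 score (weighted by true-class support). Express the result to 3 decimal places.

Per-class F1 score (2·TP/(2·TP+FP+FN)):
  politics: TP=6, FP=2+2+3+2=9, FN=1+0+0+1=2 → 12/23 = 0.5217
  tech: TP=4, FP=1+2+1+3=7, FN=2+0+1+0=3 → 8/18 = 0.4444
  business: TP=4, FP=0+0+1+2=3, FN=2+2+1+0=5 → 8/16 = 0.5000
  health: TP=9, FP=0+1+1+2=4, FN=3+1+1+1=6 → 18/28 = 0.6429
  arts: TP=5, FP=1+0+0+1=2, FN=2+3+2+2=9 → 10/21 = 0.4762
Weighted-F1 score = Σ (supportᵢ/N)·F1 scoreᵢ with N=53: (8/53)·0.5217 + (7/53)·0.4444 + (9/53)·0.5000 + (15/53)·0.6429 + (14/53)·0.4762 = 0.530

0.530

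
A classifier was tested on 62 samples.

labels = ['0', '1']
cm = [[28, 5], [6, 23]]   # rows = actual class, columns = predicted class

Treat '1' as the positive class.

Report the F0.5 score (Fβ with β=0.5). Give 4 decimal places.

Fβ = (1+β²)·TP / ((1+β²)·TP + β²·FN + FP), with β²=1/4
= 1.25·23 / (1.25·23 + 0.25·6 + 5) = 0.8156

0.8156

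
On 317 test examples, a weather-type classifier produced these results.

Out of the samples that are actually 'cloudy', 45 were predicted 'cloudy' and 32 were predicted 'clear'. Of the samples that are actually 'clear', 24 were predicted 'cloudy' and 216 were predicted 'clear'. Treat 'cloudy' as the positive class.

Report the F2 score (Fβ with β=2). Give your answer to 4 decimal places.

0.5968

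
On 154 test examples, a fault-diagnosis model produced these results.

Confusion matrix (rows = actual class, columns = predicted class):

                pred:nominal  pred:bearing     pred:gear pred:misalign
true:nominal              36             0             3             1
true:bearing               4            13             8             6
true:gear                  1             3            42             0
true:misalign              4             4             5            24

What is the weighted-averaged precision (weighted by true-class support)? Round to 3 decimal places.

Per-class precision (TP/(TP+FP)):
  nominal: TP=36, FP=4+1+4=9 → 36/45 = 0.8000
  bearing: TP=13, FP=0+3+4=7 → 13/20 = 0.6500
  gear: TP=42, FP=3+8+5=16 → 42/58 = 0.7241
  misalign: TP=24, FP=1+6+0=7 → 24/31 = 0.7742
Weighted-precision = Σ (supportᵢ/N)·precisionᵢ with N=154: (40/154)·0.8000 + (31/154)·0.6500 + (46/154)·0.7241 + (37/154)·0.7742 = 0.741

0.741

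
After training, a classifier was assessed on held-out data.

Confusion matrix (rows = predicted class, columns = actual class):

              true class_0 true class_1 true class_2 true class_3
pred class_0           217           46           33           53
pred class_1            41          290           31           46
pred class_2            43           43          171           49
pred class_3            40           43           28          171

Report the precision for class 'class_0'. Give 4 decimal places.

0.6218

One-vs-rest for 'class_0': TP = diagonal; FP = other classes predicted 'class_0'; FN = 'class_0' predicted as other.
precision = TP/(TP+FP).
class_0: TP=217, FP=46+33+53=132 → 217/349 = 0.62178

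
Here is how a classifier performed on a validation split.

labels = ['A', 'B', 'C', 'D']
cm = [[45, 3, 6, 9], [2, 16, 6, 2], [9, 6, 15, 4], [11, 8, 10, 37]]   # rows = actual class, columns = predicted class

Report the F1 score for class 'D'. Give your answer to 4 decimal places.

One-vs-rest for 'D': TP = diagonal; FP = other classes predicted 'D'; FN = 'D' predicted as other.
F1 score = 2·TP/(2·TP+FP+FN).
D: TP=37, FP=9+2+4=15, FN=11+8+10=29 → 74/118 = 0.62712

0.6271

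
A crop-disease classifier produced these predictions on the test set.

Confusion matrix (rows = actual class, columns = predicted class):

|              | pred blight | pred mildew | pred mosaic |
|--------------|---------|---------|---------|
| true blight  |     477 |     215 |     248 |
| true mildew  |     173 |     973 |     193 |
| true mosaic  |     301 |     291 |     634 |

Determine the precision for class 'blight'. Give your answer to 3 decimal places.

precision = TP/(TP+FP).
blight: TP=477, FP=173+301=474 → 477/951 = 0.5016

0.502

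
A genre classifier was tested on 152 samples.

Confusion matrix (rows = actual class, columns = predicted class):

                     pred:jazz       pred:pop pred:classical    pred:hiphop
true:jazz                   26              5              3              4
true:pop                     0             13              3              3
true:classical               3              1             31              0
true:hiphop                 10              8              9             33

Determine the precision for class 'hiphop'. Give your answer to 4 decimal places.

Treat 'hiphop' as positive and all other classes as negative.
precision = TP/(TP+FP).
hiphop: TP=33, FP=4+3+0=7 → 33/40 = 0.82500

0.8250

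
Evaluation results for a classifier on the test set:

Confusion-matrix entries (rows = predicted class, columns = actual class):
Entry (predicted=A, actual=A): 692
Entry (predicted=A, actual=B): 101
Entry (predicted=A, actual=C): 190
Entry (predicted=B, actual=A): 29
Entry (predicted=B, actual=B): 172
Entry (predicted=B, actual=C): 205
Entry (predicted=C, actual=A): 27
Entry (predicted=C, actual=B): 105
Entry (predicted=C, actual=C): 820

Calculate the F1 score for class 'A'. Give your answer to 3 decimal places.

0.800

Take TP from the diagonal, FP from the rest of the 'A' prediction marginal, FN from the rest of the 'A' actual marginal.
F1 score = 2·TP/(2·TP+FP+FN).
A: TP=692, FP=101+190=291, FN=29+27=56 → 1384/1731 = 0.7995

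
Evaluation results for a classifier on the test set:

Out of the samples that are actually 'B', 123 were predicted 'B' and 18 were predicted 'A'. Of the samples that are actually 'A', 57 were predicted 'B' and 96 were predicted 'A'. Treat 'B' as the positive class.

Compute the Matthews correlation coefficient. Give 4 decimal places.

0.5125

MCC = (TP·TN − FP·FN) / √((TP+FP)(TP+FN)(TN+FP)(TN+FN))
Numerator = 123·96 − 57·18 = 10782
Denominator = √(180·141·153·114) = √442677960 = 21039.9135
MCC = 10782 / 21039.9135 = 0.5125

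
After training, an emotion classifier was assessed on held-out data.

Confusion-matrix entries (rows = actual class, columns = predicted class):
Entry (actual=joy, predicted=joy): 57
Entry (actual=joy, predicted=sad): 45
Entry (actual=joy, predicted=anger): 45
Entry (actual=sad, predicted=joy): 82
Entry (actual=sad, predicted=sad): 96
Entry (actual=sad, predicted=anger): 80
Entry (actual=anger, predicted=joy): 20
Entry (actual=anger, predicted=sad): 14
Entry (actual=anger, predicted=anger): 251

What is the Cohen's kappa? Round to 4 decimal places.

0.3542

Observed agreement pₒ = trace/N = 404/690 = 0.58551
Expected agreement pₑ = Σ (rowᵢ·colᵢ)/N² = (147·159 + 258·155 + 285·376)/690² = 0.35817
κ = (pₒ − pₑ)/(1 − pₑ) = (0.58551 − 0.35817)/(1 − 0.35817) = 0.3542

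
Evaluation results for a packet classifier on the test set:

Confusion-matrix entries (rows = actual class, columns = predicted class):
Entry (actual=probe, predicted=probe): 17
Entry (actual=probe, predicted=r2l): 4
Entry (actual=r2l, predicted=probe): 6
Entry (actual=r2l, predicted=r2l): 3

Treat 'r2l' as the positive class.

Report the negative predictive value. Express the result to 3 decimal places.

NPV = TN/(TN+FN) = 17/(17+6) = 0.739

0.739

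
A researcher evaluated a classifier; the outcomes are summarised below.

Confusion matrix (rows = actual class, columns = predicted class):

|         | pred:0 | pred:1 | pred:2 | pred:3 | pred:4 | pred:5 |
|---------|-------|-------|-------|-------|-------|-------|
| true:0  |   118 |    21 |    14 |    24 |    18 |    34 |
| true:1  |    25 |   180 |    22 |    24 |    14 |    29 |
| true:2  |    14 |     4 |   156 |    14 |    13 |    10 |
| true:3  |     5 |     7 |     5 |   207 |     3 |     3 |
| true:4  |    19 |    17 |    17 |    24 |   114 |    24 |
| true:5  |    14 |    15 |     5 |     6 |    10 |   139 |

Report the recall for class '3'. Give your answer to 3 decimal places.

Treat '3' as positive and all other classes as negative.
recall = TP/(TP+FN).
3: TP=207, FN=5+7+5+3+3=23 → 207/230 = 0.9000

0.900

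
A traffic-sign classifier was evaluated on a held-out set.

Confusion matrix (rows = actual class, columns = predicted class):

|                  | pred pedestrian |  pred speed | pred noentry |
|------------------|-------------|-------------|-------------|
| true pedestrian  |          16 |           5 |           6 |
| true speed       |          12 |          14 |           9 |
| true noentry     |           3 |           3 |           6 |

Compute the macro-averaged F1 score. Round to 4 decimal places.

0.4689

Per-class F1 score (2·TP/(2·TP+FP+FN)):
  pedestrian: TP=16, FP=12+3=15, FN=5+6=11 → 32/58 = 0.55172
  speed: TP=14, FP=5+3=8, FN=12+9=21 → 28/57 = 0.49123
  noentry: TP=6, FP=6+9=15, FN=3+3=6 → 12/33 = 0.36364
Macro-F1 score = mean = (0.55172 + 0.49123 + 0.36364) / 3 = 0.4689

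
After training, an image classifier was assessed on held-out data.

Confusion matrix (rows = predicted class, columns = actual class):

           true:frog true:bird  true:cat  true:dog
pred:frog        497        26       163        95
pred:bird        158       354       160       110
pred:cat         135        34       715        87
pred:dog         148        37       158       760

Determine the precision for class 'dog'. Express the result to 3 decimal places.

Treat 'dog' as positive and all other classes as negative.
precision = TP/(TP+FP).
dog: TP=760, FP=148+37+158=343 → 760/1103 = 0.6890

0.689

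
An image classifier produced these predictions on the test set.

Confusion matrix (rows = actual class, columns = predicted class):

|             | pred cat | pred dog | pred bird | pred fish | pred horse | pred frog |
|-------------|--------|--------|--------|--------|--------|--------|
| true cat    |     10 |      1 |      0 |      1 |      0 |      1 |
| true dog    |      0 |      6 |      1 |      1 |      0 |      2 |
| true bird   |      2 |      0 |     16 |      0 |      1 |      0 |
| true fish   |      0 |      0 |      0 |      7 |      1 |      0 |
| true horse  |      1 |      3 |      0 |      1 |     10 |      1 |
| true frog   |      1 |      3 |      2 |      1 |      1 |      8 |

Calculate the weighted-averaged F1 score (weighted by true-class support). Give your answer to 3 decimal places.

Per-class F1 score (2·TP/(2·TP+FP+FN)):
  cat: TP=10, FP=0+2+0+1+1=4, FN=1+0+1+0+1=3 → 20/27 = 0.7407
  dog: TP=6, FP=1+0+0+3+3=7, FN=0+1+1+0+2=4 → 12/23 = 0.5217
  bird: TP=16, FP=0+1+0+0+2=3, FN=2+0+0+1+0=3 → 32/38 = 0.8421
  fish: TP=7, FP=1+1+0+1+1=4, FN=0+0+0+1+0=1 → 14/19 = 0.7368
  horse: TP=10, FP=0+0+1+1+1=3, FN=1+3+0+1+1=6 → 20/29 = 0.6897
  frog: TP=8, FP=1+2+0+0+1=4, FN=1+3+2+1+1=8 → 16/28 = 0.5714
Weighted-F1 score = Σ (supportᵢ/N)·F1 scoreᵢ with N=82: (13/82)·0.7407 + (10/82)·0.5217 + (19/82)·0.8421 + (8/82)·0.7368 + (16/82)·0.6897 + (16/82)·0.5714 = 0.694

0.694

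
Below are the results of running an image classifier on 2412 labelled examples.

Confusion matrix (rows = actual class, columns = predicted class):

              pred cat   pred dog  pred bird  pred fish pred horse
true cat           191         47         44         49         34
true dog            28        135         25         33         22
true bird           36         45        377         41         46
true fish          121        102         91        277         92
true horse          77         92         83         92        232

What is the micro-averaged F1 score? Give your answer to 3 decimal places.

0.502

Micro-averaging pools counts across classes: ΣTP=1212, ΣFP=1200, ΣFN=1200.
Micro-F1 score = 2·TP/(2·TP+FP+FN) on pooled counts = 0.502 (equals overall accuracy in single-label multiclass).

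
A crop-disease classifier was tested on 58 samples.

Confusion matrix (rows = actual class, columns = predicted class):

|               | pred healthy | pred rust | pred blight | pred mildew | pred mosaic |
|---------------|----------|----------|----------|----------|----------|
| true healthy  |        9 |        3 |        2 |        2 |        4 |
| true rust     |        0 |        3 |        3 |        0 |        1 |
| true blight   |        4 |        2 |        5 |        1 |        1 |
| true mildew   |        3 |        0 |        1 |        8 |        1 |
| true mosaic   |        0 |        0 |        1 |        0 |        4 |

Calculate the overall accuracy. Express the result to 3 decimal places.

0.500

Accuracy = trace / total = (9+3+5+8+4=29) / 58 = 29/58 = 0.500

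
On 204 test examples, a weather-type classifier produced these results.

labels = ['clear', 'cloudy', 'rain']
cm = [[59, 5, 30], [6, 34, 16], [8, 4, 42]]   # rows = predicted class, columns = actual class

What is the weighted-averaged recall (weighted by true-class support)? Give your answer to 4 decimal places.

Per-class recall (TP/(TP+FN)):
  clear: TP=59, FN=6+8=14 → 59/73 = 0.80822
  cloudy: TP=34, FN=5+4=9 → 34/43 = 0.79070
  rain: TP=42, FN=30+16=46 → 42/88 = 0.47727
Weighted-recall = Σ (supportᵢ/N)·recallᵢ with N=204: (73/204)·0.80822 + (43/204)·0.79070 + (88/204)·0.47727 = 0.6618

0.6618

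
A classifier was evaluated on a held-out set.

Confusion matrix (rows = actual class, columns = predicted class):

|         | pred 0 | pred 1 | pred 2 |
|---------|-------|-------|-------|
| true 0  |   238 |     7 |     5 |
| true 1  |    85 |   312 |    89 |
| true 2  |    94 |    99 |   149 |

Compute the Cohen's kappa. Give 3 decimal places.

Observed agreement pₒ = trace/N = 699/1078 = 0.6484
Expected agreement pₑ = Σ (rowᵢ·colᵢ)/N² = (250·417 + 486·418 + 342·243)/1078² = 0.3360
κ = (pₒ − pₑ)/(1 − pₑ) = (0.6484 − 0.3360)/(1 − 0.3360) = 0.470

0.470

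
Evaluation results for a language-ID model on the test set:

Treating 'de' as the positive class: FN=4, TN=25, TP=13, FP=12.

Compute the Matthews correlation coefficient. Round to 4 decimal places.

MCC = (TP·TN − FP·FN) / √((TP+FP)(TP+FN)(TN+FP)(TN+FN))
Numerator = 13·25 − 12·4 = 277
Denominator = √(25·17·37·29) = √456025 = 675.2962
MCC = 277 / 675.2962 = 0.4102

0.4102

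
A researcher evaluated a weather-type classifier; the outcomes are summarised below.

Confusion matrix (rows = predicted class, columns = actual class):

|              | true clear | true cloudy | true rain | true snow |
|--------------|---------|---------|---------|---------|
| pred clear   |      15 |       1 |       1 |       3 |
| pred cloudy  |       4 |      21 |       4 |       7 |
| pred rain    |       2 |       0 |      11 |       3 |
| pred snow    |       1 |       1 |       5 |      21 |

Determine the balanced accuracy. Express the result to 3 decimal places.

0.684

Balanced accuracy = mean of per-class recall.
  clear: recall = 15/22 = 0.6818
  cloudy: recall = 21/23 = 0.9130
  rain: recall = 11/21 = 0.5238
  snow: recall = 21/34 = 0.6176
Mean = (0.6818 + 0.9130 + 0.5238 + 0.6176) / 4 = 0.684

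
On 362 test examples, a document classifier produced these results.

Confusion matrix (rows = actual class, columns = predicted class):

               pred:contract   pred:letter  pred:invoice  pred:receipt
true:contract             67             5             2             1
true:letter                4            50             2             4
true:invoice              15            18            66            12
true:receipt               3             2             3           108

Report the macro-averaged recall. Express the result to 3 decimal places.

0.813

Per-class recall (TP/(TP+FN)):
  contract: TP=67, FN=5+2+1=8 → 67/75 = 0.8933
  letter: TP=50, FN=4+2+4=10 → 50/60 = 0.8333
  invoice: TP=66, FN=15+18+12=45 → 66/111 = 0.5946
  receipt: TP=108, FN=3+2+3=8 → 108/116 = 0.9310
Macro-recall = mean = (0.8933 + 0.8333 + 0.5946 + 0.9310) / 4 = 0.813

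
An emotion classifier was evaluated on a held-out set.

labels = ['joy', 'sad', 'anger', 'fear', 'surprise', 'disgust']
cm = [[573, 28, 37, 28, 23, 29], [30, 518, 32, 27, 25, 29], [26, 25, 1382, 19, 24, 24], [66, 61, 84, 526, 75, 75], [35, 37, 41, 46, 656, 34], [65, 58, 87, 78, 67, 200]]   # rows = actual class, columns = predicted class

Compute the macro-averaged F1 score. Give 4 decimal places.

Per-class F1 score (2·TP/(2·TP+FP+FN)):
  joy: TP=573, FP=30+26+66+35+65=222, FN=28+37+28+23+29=145 → 1146/1513 = 0.75744
  sad: TP=518, FP=28+25+61+37+58=209, FN=30+32+27+25+29=143 → 1036/1388 = 0.74640
  anger: TP=1382, FP=37+32+84+41+87=281, FN=26+25+19+24+24=118 → 2764/3163 = 0.87385
  fear: TP=526, FP=28+27+19+46+78=198, FN=66+61+84+75+75=361 → 1052/1611 = 0.65301
  surprise: TP=656, FP=23+25+24+75+67=214, FN=35+37+41+46+34=193 → 1312/1719 = 0.76323
  disgust: TP=200, FP=29+29+24+75+34=191, FN=65+58+87+78+67=355 → 400/946 = 0.42283
Macro-F1 score = mean = (0.75744 + 0.74640 + 0.87385 + 0.65301 + 0.76323 + 0.42283) / 6 = 0.7028

0.7028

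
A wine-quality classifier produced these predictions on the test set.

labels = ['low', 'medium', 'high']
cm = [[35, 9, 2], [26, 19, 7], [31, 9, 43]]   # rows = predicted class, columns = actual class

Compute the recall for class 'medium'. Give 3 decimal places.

recall = TP/(TP+FN).
medium: TP=19, FN=9+9=18 → 19/37 = 0.5135

0.514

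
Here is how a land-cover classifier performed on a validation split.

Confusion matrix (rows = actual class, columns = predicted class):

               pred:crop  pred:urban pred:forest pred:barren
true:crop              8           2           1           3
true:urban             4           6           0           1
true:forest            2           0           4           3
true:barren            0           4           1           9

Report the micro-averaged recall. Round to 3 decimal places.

0.563

Micro-averaging pools counts across classes: ΣTP=27, ΣFP=21, ΣFN=21.
Micro-recall = TP/(TP+FN) on pooled counts = 0.563 (equals overall accuracy in single-label multiclass).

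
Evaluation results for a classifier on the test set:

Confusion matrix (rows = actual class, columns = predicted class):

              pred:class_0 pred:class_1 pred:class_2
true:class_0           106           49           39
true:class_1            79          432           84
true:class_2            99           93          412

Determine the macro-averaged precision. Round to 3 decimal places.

0.632

Per-class precision (TP/(TP+FP)):
  class_0: TP=106, FP=79+99=178 → 106/284 = 0.3732
  class_1: TP=432, FP=49+93=142 → 432/574 = 0.7526
  class_2: TP=412, FP=39+84=123 → 412/535 = 0.7701
Macro-precision = mean = (0.3732 + 0.7526 + 0.7701) / 3 = 0.632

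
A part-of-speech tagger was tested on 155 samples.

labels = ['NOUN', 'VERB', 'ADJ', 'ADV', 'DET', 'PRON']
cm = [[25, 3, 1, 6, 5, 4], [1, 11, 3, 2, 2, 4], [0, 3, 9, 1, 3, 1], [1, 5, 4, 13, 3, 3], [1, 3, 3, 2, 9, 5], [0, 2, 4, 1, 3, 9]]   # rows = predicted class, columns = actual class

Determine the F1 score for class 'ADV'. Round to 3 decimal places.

F1 score = 2·TP/(2·TP+FP+FN).
ADV: TP=13, FP=1+5+4+3+3=16, FN=6+2+1+2+1=12 → 26/54 = 0.4815

0.481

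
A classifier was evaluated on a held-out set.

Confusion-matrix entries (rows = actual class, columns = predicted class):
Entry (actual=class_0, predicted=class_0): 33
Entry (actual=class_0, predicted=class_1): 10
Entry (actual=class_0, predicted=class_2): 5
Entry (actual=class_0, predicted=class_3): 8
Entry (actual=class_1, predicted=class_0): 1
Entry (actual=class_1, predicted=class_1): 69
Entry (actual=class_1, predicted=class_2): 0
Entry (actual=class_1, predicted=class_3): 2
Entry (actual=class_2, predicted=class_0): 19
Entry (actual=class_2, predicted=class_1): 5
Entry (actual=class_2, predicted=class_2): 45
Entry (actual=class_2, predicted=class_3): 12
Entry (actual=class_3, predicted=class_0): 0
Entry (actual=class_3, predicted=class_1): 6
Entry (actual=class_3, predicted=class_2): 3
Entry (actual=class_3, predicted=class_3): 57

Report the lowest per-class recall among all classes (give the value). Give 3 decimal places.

0.556

Per-class recall (TP/(TP+FN)):
  class_0: TP=33, FN=10+5+8=23 → 33/56 = 0.5893
  class_1: TP=69, FN=1+0+2=3 → 69/72 = 0.9583
  class_2: TP=45, FN=19+5+12=36 → 45/81 = 0.5556
  class_3: TP=57, FN=0+6+3=9 → 57/66 = 0.8636
Lowest is class 'class_2' with recall = 0.556.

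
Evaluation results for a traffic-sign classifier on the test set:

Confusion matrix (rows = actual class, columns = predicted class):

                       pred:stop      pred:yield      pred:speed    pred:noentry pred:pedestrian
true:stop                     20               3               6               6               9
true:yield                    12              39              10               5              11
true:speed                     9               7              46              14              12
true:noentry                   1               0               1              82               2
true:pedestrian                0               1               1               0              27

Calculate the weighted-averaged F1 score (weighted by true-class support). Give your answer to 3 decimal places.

Per-class F1 score (2·TP/(2·TP+FP+FN)):
  stop: TP=20, FP=12+9+1+0=22, FN=3+6+6+9=24 → 40/86 = 0.4651
  yield: TP=39, FP=3+7+0+1=11, FN=12+10+5+11=38 → 78/127 = 0.6142
  speed: TP=46, FP=6+10+1+1=18, FN=9+7+14+12=42 → 92/152 = 0.6053
  noentry: TP=82, FP=6+5+14+0=25, FN=1+0+1+2=4 → 164/193 = 0.8497
  pedestrian: TP=27, FP=9+11+12+2=34, FN=0+1+1+0=2 → 54/90 = 0.6000
Weighted-F1 score = Σ (supportᵢ/N)·F1 scoreᵢ with N=324: (44/324)·0.4651 + (77/324)·0.6142 + (88/324)·0.6053 + (86/324)·0.8497 + (29/324)·0.6000 = 0.653

0.653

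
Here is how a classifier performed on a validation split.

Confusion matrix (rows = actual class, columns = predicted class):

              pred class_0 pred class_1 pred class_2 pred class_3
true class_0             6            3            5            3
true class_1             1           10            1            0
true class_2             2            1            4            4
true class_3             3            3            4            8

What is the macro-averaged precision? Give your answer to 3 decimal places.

0.477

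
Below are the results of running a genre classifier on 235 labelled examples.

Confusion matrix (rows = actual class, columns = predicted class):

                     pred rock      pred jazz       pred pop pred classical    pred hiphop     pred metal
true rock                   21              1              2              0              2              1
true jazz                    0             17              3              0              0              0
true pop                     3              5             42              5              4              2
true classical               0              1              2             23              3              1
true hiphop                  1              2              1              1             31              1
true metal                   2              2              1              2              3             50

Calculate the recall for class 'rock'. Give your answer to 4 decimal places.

One-vs-rest for 'rock': TP = diagonal; FP = other classes predicted 'rock'; FN = 'rock' predicted as other.
recall = TP/(TP+FN).
rock: TP=21, FN=1+2+0+2+1=6 → 21/27 = 0.77778

0.7778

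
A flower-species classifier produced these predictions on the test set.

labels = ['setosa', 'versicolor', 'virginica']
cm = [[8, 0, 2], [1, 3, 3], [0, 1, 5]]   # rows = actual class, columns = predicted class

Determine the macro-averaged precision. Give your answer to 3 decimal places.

Per-class precision (TP/(TP+FP)):
  setosa: TP=8, FP=1+0=1 → 8/9 = 0.8889
  versicolor: TP=3, FP=0+1=1 → 3/4 = 0.7500
  virginica: TP=5, FP=2+3=5 → 5/10 = 0.5000
Macro-precision = mean = (0.8889 + 0.7500 + 0.5000) / 3 = 0.713

0.713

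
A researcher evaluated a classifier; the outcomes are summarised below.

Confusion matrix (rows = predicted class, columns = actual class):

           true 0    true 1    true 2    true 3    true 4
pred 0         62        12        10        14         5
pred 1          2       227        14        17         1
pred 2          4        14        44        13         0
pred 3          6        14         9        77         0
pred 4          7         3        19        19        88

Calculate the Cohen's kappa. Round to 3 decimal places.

Observed agreement pₒ = trace/N = 498/681 = 0.7313
Expected agreement pₑ = Σ (rowᵢ·colᵢ)/N² = (81·103 + 270·261 + 96·75 + 140·106 + 94·136)/681² = 0.2450
κ = (pₒ − pₑ)/(1 − pₑ) = (0.7313 − 0.2450)/(1 − 0.2450) = 0.644

0.644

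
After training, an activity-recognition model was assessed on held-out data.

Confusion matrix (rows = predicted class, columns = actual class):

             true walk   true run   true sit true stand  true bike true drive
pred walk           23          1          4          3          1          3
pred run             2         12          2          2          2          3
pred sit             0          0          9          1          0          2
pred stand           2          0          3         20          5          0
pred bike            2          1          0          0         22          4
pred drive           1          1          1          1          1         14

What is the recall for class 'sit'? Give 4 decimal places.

0.4737

Take TP from the diagonal, FP from the rest of the 'sit' prediction marginal, FN from the rest of the 'sit' actual marginal.
recall = TP/(TP+FN).
sit: TP=9, FN=4+2+3+0+1=10 → 9/19 = 0.47368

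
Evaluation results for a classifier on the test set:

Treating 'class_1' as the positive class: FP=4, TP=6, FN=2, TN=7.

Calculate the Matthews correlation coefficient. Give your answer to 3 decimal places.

0.382

MCC = (TP·TN − FP·FN) / √((TP+FP)(TP+FN)(TN+FP)(TN+FN))
Numerator = 6·7 − 4·2 = 34
Denominator = √(10·8·11·9) = √7920 = 88.9944
MCC = 34 / 88.9944 = 0.382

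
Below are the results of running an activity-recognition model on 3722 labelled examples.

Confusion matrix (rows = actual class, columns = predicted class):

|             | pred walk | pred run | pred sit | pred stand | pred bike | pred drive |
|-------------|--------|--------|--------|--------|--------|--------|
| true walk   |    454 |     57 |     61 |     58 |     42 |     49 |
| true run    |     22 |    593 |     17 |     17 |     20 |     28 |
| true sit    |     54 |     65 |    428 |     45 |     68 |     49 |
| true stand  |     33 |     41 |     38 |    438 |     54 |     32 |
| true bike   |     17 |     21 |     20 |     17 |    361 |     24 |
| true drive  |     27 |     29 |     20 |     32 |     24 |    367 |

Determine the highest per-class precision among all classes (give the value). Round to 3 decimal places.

0.748

Per-class precision (TP/(TP+FP)):
  walk: TP=454, FP=22+54+33+17+27=153 → 454/607 = 0.7479
  run: TP=593, FP=57+65+41+21+29=213 → 593/806 = 0.7357
  sit: TP=428, FP=61+17+38+20+20=156 → 428/584 = 0.7329
  stand: TP=438, FP=58+17+45+17+32=169 → 438/607 = 0.7216
  bike: TP=361, FP=42+20+68+54+24=208 → 361/569 = 0.6344
  drive: TP=367, FP=49+28+49+32+24=182 → 367/549 = 0.6685
Highest is class 'walk' with precision = 0.748.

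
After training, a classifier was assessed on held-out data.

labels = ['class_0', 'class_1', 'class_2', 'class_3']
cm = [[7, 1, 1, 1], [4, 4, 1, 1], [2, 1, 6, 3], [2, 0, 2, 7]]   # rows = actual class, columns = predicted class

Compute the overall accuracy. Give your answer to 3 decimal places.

Accuracy = trace / total = (7+4+6+7=24) / 43 = 24/43 = 0.558

0.558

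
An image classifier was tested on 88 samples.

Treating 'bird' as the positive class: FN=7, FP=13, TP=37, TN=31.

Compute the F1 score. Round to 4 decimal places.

Precision = TP/(TP+FP) = 37/50 = 0.7400
Recall = TP/(TP+FN) = 37/44 = 0.8409
F1 = 2·TP/(2·TP+FP+FN) = 74/94 = 0.7872

0.7872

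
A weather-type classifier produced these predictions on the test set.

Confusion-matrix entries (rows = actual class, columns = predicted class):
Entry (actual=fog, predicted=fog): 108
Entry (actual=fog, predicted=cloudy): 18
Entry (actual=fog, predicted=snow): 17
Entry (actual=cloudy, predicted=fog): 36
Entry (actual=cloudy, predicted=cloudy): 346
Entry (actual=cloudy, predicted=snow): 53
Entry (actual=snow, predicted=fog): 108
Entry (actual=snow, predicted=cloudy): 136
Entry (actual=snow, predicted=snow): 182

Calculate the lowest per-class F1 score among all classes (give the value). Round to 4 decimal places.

0.5369

Per-class F1 score (2·TP/(2·TP+FP+FN)):
  fog: TP=108, FP=36+108=144, FN=18+17=35 → 216/395 = 0.54684
  cloudy: TP=346, FP=18+136=154, FN=36+53=89 → 692/935 = 0.74011
  snow: TP=182, FP=17+53=70, FN=108+136=244 → 364/678 = 0.53687
Lowest is class 'snow' with F1 score = 0.5369.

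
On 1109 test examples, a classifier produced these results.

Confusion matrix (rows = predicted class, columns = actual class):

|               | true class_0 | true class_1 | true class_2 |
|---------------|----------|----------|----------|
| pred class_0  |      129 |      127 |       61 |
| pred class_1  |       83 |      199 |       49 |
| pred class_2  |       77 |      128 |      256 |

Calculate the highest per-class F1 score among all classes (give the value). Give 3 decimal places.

0.619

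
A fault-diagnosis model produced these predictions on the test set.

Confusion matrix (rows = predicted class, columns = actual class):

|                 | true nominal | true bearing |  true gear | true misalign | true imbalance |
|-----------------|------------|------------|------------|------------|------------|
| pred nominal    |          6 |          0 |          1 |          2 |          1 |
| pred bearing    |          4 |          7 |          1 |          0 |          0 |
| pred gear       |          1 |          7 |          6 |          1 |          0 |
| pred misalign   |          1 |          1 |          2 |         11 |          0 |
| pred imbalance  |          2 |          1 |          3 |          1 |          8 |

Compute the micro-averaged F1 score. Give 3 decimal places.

Micro-averaging pools counts across classes: ΣTP=38, ΣFP=29, ΣFN=29.
Micro-F1 score = 2·TP/(2·TP+FP+FN) on pooled counts = 0.567 (equals overall accuracy in single-label multiclass).

0.567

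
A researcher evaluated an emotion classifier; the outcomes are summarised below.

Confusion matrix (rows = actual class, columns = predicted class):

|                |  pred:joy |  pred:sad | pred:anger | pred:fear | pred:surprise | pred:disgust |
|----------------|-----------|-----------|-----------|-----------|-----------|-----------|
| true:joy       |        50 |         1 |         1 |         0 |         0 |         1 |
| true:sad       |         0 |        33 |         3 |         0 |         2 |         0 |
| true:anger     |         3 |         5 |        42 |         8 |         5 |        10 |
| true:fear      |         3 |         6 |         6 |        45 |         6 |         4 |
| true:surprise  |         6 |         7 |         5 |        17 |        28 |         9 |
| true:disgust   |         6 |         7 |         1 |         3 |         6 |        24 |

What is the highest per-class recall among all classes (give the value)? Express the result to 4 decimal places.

Per-class recall (TP/(TP+FN)):
  joy: TP=50, FN=1+1+0+0+1=3 → 50/53 = 0.94340
  sad: TP=33, FN=0+3+0+2+0=5 → 33/38 = 0.86842
  anger: TP=42, FN=3+5+8+5+10=31 → 42/73 = 0.57534
  fear: TP=45, FN=3+6+6+6+4=25 → 45/70 = 0.64286
  surprise: TP=28, FN=6+7+5+17+9=44 → 28/72 = 0.38889
  disgust: TP=24, FN=6+7+1+3+6=23 → 24/47 = 0.51064
Highest is class 'joy' with recall = 0.9434.

0.9434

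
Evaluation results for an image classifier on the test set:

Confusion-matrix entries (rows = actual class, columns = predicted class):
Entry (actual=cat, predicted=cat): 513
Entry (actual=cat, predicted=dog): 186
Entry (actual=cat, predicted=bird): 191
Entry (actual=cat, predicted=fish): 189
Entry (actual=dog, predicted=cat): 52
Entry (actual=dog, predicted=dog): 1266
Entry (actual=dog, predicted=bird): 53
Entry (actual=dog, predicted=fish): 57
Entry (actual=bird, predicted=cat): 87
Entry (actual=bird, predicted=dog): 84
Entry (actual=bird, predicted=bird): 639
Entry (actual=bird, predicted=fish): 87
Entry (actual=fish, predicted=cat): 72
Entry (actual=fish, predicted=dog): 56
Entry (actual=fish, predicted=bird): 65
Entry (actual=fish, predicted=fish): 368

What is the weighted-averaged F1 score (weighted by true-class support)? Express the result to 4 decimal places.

0.6960

Per-class F1 score (2·TP/(2·TP+FP+FN)):
  cat: TP=513, FP=52+87+72=211, FN=186+191+189=566 → 1026/1803 = 0.56905
  dog: TP=1266, FP=186+84+56=326, FN=52+53+57=162 → 2532/3020 = 0.83841
  bird: TP=639, FP=191+53+65=309, FN=87+84+87=258 → 1278/1845 = 0.69268
  fish: TP=368, FP=189+57+87=333, FN=72+56+65=193 → 736/1262 = 0.58320
Weighted-F1 score = Σ (supportᵢ/N)·F1 scoreᵢ with N=3965: (1079/3965)·0.56905 + (1428/3965)·0.83841 + (897/3965)·0.69268 + (561/3965)·0.58320 = 0.6960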